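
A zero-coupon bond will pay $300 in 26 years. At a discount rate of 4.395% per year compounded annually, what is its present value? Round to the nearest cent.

Annual rate = 4.395% = 0.04395; 26 periods.
P = 300/(1 + 0.04395)^26 ≈ 300/3.05965292 ≈ 98.0503.

$98.05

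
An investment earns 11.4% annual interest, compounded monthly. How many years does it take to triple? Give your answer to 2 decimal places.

(1 + 0.0095)^(12t) = 3.
12t = ln 3 / ln(1 + 0.0095) ≈ 1.0986/0.00945516 ≈ 116.1918.
t ≈ 9.6827.

9.68 years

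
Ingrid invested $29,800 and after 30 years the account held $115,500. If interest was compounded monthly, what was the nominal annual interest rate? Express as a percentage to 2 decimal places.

4.52%

(1 + r/12)^360 = 115,500/29,800 = 3.87584.
1 + r/12 = 3.87584^(1/360) ≈ 1.00377, so r/12 ≈ 0.00377032.
r ≈ 12·0.00377032 = 4.52438%.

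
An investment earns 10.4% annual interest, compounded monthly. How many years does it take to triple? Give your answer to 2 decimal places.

10.61 years

(1 + 0.00866667)^(12t) = 3.
12t = ln 3 / ln(1 + 0.00866667) ≈ 1.0986/0.00862933 ≈ 127.3115.
t ≈ 10.6093.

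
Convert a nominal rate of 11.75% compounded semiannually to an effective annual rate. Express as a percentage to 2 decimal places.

One year is 2 periods at 0.05875 each: (1 + 0.05875)^2 ≈ 1.120952.
EAR = 1.120952 − 1 ≈ 12.09516%.

12.10%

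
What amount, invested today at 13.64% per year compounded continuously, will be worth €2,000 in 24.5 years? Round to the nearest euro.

€71

P = A·e^(−rt) = 2,000·e^(−3.3418).
e^(−3.3418) ≈ 0.03537322857, so P ≈ 70.7465.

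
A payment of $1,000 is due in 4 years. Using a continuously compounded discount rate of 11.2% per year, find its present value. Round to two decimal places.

P = A·e^(−rt) = 1,000·e^(−0.448).
e^(−0.448) ≈ 0.638904684, so P ≈ 638.9047.

$638.90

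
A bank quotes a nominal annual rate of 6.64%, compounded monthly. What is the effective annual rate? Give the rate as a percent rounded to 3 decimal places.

EAR = (1 + 6.64%/12)^12 − 1 = (1 + 0.00553333)^12 − 1.
(1 + 0.00553333)^12 ≈ 1.068459, so EAR ≈ 6.84585%.

6.846%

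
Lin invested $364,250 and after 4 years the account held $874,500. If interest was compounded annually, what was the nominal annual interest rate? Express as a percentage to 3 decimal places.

The 4-period growth factor is 874,500/364,250 = 2.40082.
r = 2.40082^(1/4) − 1 ≈ 0.244773, i.e. 24.47727%.

24.477%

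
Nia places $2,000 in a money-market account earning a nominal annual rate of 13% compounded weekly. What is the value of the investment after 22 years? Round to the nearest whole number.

$34,799

Periodic rate = 13%/52 = 0.0025; periods = 52·22 = 1144.
A = 2,000·(1 + 0.0025)^1144 ≈ 2,000·17.399316906 ≈ 34,798.6338.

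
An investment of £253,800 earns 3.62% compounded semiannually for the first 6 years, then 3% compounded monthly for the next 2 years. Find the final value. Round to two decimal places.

After 6 years at 3.62%: 253,800 × 1.24018150211 ≈ 314,758.0652.
Then 2 years at 3%: 314,758.0652 × 1.06175704426 ≈ 334,196.5930.

£334,196.59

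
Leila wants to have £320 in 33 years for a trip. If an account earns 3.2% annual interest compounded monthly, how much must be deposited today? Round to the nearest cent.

Periodic rate = 3.2%/12 = 0.00266667; 396 periods.
P = 320/(1 + 0.032/12)^396 ≈ 320/2.8708108 ≈ 111.4668.

£111.47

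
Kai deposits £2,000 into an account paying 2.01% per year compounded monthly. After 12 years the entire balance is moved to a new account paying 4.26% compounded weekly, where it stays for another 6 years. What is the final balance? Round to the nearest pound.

£3,286

After 12 years at 2.01%: 2,000 × 1.272518771 ≈ 2,545.0375.
Then 6 years at 4.26%: 2,545.0375 × 1.291101022 ≈ 3,285.9006.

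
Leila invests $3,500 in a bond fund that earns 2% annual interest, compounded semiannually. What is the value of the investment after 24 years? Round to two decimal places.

$5,642.79

Growth factor = (1 + 0.01)^48 ≈ 1.612226078.
A ≈ 3,500 × 1.612226078 ≈ 5,642.7913.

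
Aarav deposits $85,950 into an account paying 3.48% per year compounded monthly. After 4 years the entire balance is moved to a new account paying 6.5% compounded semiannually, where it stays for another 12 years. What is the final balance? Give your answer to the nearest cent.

After 4 years at 3.48%: 85,950 × 1.14912243306 ≈ 98,767.0731.
Then 12 years at 6.5%: 98,767.0731 × 2.15457416434 ≈ 212,800.9840.

$212,800.98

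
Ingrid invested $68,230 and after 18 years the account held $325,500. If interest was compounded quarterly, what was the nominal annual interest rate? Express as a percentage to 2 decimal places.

8.78%

(1 + r/4)^72 = 325,500/68,230 = 4.77063.
1 + r/4 = 4.77063^(1/72) ≈ 1.021938, so r/4 ≈ 0.0219383.
r ≈ 4·0.0219383 = 8.77531%.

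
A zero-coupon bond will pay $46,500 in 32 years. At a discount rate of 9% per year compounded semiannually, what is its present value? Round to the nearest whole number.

Periodic rate = 9%/2 = 0.045; 64 periods.
P = 46,500/(1 + 0.045)^64 ≈ 46,500/16.727944874 ≈ 2,779.7796.

$2,780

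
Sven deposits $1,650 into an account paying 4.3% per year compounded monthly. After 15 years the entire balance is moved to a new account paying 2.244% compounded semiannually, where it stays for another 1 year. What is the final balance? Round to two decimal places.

Phase 1: 1,650·(1 + 0.043/12)^180 ≈ 3,141.2550.
Phase 2: 3,141.2550·(1 + 0.01122)^2 ≈ 3,212.1403.

$3,212.14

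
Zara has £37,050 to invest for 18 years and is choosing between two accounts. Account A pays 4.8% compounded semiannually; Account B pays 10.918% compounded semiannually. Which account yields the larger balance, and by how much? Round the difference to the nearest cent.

Account B, by £164,059.24

A: (1 + 0.024)^36 ≈ 2.3485425828, so 37,050 × 2.3485425828 ≈ 87,013.5027.
B: (1 + 0.05459)^36 ≈ 6.77659232615, so 37,050 × 6.77659232615 ≈ 251,072.7457.
Difference ≈ 164,059.2430 in favor of B.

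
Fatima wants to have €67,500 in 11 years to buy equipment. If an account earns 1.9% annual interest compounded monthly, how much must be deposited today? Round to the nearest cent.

€54,778.23

Periodic rate = 1.9%/12 = 0.00158333; 132 periods.
P = 67,500/(1 + 0.019/12)^132 ≈ 67,500/1.2322413121 ≈ 54,778.2316.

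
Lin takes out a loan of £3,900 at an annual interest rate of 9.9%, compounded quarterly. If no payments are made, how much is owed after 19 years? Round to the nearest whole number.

Growth factor = (1 + 0.02475)^76 ≈ 6.4115414034.
A ≈ 3,900 × 6.4115414034 ≈ 25,005.0115.

£25,005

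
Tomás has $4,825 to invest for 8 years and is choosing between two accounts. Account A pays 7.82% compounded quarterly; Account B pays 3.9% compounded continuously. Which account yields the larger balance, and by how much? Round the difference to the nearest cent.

Account A, by $2,373.72

Account A growth factor: (1 + 0.01955)^32 ≈ 1.858116446; balance ≈ 8,965.4119.
Account B growth factor: e^(0.039·8) = e^0.312 ≈ 1.366154693; balance ≈ 6,591.6964.
Account A is larger by 2,373.7155.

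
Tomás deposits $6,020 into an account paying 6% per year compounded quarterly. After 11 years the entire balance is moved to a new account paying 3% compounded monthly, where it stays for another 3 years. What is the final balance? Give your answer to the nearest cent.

$12,680.61

After 11 years at 6%: 6,020 × 1.9253330191 ≈ 11,590.5048.
Then 3 years at 3%: 11,590.5048 × 1.0940514008 ≈ 12,680.6080.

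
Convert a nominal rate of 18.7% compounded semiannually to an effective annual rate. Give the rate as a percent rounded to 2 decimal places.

One year is 2 periods at 0.0935 each: (1 + 0.0935)^2 ≈ 1.195742.
EAR = 1.195742 − 1 ≈ 19.57422%.

19.57%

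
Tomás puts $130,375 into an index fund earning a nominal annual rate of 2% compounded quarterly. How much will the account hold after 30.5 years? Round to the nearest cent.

$239,581.82

Periodic rate = 2%/4 = 0.005; periods = 4·30.5 = 122.
A = 130,375·(1 + 0.005)^122 ≈ 130,375·1.83763618629 ≈ 239,581.8178.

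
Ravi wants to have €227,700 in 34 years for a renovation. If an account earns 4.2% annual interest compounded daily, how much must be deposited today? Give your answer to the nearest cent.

€54,604.22

Growth factor = (1 + 0.042/365)^12410 ≈ 4.17000755433.
P = 227,700/4.17000755433 ≈ 54,604.2176.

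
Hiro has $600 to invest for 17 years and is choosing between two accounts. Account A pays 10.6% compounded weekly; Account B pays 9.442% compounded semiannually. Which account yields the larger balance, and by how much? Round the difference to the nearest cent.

A: (1 + 0.106/52)^884 ≈ 6.050650811, so 600 × 6.050650811 ≈ 3,630.3905.
B: (1 + 0.04721)^34 ≈ 4.79897563, so 600 × 4.79897563 ≈ 2,879.3854.
Difference ≈ 751.0051 in favor of A.

Account A, by $751.01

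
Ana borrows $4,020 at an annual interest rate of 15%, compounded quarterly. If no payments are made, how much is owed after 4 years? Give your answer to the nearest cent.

Growth factor = (1 + 0.0375)^16 ≈ 1.802227807.
A ≈ 4,020 × 1.802227807 ≈ 7,244.9558.

$7,244.96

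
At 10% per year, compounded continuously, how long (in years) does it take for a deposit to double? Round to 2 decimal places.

6.93 years

e^(0.1t) = 2, so 0.1t = ln 2 ≈ 0.69315.
t ≈ 0.69315/0.1 ≈ 6.9315.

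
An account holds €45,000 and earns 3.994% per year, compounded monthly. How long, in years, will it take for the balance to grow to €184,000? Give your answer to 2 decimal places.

(1 + 0.00332833)^(12t) = 184,000/45,000 = 4.0889.
12t·ln(1 + 0.00332833) = ln(4.0889); 12t = 1.4083/0.00332281 ≈ 423.8204.
t ≈ 35.3184 years.

35.32 years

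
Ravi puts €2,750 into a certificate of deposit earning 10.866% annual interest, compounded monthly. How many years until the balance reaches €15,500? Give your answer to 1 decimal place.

16.0 years

(1 + 0.009055)^(12t) = 15,500/2,750 = 5.6364.
12t·ln(1 + 0.009055) = ln(5.6364); 12t = 1.7292/0.00901425 ≈ 191.8340.
t ≈ 15.9862 years.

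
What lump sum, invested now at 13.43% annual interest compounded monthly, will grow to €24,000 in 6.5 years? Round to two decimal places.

€10,073.95

Periodic rate = 13.43%/12 = 0.0111917; 78 periods.
P = 24,000/(1 + 0.1343/12)^78 ≈ 24,000/2.3823830321 ≈ 10,073.9468.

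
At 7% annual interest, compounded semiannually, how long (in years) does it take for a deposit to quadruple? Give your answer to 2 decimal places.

(1 + 0.035)^(2t) = 4.
2t = ln 4 / ln(1 + 0.035) ≈ 1.3863/0.0344014 ≈ 40.2976.
t ≈ 20.1488.

20.15 years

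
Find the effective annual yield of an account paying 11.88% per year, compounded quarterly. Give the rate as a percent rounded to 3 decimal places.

12.420%

One year is 4 periods at 0.0297 each: (1 + 0.0297)^4 ≈ 1.124198.
EAR = 1.124198 − 1 ≈ 12.41981%.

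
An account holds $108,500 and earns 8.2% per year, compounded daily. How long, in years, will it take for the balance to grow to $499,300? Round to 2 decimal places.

(1 + 0.000224658)^(365t) = 499,300/108,500 = 4.6018.
365t·ln(1 + 0.000224658) = ln(4.6018); 365t = 1.5265/0.000224632 ≈ 6795.3581.
t ≈ 18.6174 years.

18.62 years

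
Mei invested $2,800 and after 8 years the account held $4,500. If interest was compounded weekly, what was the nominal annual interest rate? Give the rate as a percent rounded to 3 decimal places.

5.934%

(1 + r/52)^416 = 4,500/2,800 = 1.60714.
1 + r/52 = 1.60714^(1/416) ≈ 1.001141, so r/52 ≈ 0.00114117.
r ≈ 52·0.00114117 = 5.93411%.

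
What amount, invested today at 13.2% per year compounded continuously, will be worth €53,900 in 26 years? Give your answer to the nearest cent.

P = A·e^(−rt) = 53,900·e^(−3.432).
e^(−3.432) ≈ 0.032322231622, so P ≈ 1,742.1683.

€1,742.17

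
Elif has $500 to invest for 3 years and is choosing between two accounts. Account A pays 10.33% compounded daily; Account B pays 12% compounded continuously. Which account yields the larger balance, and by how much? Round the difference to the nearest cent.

Account B, by $35.05

Account A growth factor: (1 + 0.1033/365)^1095 ≈ 1.36322901; balance ≈ 681.6145.
Account B growth factor: e^(0.12·3) = e^0.36 ≈ 1.43332941; balance ≈ 716.6647.
Account B is larger by 35.0502.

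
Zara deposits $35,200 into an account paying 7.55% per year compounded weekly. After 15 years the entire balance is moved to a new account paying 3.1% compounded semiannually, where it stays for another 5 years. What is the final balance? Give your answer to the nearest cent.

$127,298.63

Phase 1: 35,200·(1 + 0.0755/52)^780 ≈ 109,150.1793.
Phase 2: 109,150.1793·(1 + 0.0155)^10 ≈ 127,298.6304.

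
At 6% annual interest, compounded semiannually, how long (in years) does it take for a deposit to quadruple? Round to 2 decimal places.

(1 + 0.03)^(2t) = 4.
2t = ln 4 / ln(1 + 0.03) ≈ 1.3863/0.0295588 ≈ 46.8995.
t ≈ 23.4498.

23.45 years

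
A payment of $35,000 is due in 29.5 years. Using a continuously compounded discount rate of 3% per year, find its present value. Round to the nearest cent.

$14,445.00

P = A·e^(−rt) = 35,000·e^(−0.885).
e^(−0.885) ≈ 0.41271417328, so P ≈ 14,444.9961.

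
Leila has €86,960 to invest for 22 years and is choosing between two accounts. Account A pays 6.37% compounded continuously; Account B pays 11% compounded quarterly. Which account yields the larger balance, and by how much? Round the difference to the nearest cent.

Account B, by €593,365.77

A: e^(0.0637·22) = e^1.4014 ≈ 4.06088122275, so 86,960 × 4.06088122275 ≈ 353,134.2311.
B: (1 + 0.0275)^88 ≈ 10.8843146528, so 86,960 × 10.8843146528 ≈ 946,500.0022.
Difference ≈ 593,365.7711 in favor of B.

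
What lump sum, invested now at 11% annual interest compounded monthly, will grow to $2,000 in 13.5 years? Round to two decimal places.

Periodic rate = 11%/12 = 0.00916667; 162 periods.
P = 2,000/(1 + 0.11/12)^162 ≈ 2,000/4.385199233 ≈ 456.0796.

$456.08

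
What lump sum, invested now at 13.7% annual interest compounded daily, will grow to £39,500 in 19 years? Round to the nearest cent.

£2,926.45

Periodic rate = 13.7%/365 = 0.000375342; 6935 periods.
P = 39,500/(1 + 0.137/365)^6935 ≈ 39,500/13.497596249 ≈ 2,926.4470.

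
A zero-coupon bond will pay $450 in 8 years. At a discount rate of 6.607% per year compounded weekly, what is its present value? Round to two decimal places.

$265.34

Periodic rate = 6.607%/52 = 0.00127058; 416 periods.
P = 450/(1 + 0.06607/52)^416 ≈ 450/1.69591852 ≈ 265.3429.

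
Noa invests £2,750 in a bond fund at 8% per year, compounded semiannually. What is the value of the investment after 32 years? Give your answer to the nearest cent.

£33,842.81

Periodic rate = 8%/2 = 0.04; periods = 2·32 = 64.
A = 2,750·(1 + 0.04)^64 ≈ 2,750·12.306476171 ≈ 33,842.8095.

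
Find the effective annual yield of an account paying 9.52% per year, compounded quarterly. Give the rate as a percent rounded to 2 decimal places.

EAR = (1 + 9.52%/4)^4 − 1 = (1 + 0.0238)^4 − 1.
(1 + 0.0238)^4 ≈ 1.098653, so EAR ≈ 9.86529%.

9.87%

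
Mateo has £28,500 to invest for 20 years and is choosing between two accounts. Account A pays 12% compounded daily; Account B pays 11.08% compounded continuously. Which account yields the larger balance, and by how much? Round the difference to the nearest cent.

A: (1 + 0.12/365)^7300 ≈ 11.0188293214, so 28,500 × 11.0188293214 ≈ 314,036.6357.
B: e^(0.1108·20) = e^2.216 ≈ 9.17057510295, so 28,500 × 9.17057510295 ≈ 261,361.3904.
Difference ≈ 52,675.2452 in favor of A.

Account A, by £52,675.25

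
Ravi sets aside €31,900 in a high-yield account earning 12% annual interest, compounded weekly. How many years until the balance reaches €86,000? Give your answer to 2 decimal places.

We need (1 + 0.00230769)^(52t) = 2.6959, so 52t = ln 2.6959 / ln 1.002308 ≈ 430.2502.
t ≈ 430.2502/52 = 8.2740 years.

8.27 years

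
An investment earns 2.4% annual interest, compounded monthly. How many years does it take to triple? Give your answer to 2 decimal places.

(1 + 0.002)^(12t) = 3.
12t = ln 3 / ln(1 + 0.002) ≈ 1.0986/0.001998 ≈ 549.8553.
t ≈ 45.8213.

45.82 years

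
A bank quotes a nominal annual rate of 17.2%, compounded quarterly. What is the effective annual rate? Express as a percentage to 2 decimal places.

18.34%

One year is 4 periods at 0.043 each: (1 + 0.043)^4 ≈ 1.183415.
EAR = 1.183415 − 1 ≈ 18.34154%.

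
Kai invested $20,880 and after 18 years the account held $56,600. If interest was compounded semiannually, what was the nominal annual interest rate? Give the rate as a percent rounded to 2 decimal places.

The 36-period growth factor is 56,600/20,880 = 2.71073.
r/2 = 2.71073^(1/36) − 1 ≈ 0.0280877, so r ≈ 2·0.0280877 = 5.61754%.

5.62%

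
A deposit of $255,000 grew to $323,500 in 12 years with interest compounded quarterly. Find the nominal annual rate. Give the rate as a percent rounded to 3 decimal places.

1.988%

(1 + r/4)^48 = 323,500/255,000 = 1.26863.
1 + r/4 = 1.26863^(1/48) ≈ 1.004969, so r/4 ≈ 0.0049693.
r ≈ 4·0.0049693 = 1.98772%.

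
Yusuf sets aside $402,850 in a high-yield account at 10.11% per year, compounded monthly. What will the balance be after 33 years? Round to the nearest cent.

Growth factor = (1 + 0.008425)^396 ≈ 27.724715684863.
A ≈ 402,850 × 27.724715684863 ≈ 11,168,901.7136.

$11,168,901.71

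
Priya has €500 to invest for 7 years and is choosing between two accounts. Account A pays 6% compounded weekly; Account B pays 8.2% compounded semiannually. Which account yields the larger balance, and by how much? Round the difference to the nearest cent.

Account B, by €116.77

Account A growth factor: (1 + 0.06/52)^364 ≈ 1.5215931; balance ≈ 760.7966.
Account B growth factor: (1 + 0.041)^14 ≈ 1.75513373; balance ≈ 877.5669.
Account B is larger by 116.7703.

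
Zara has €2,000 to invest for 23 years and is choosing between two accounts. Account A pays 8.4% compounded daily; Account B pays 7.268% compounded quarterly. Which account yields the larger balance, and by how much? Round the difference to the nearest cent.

A: (1 + 0.084/365)^8395 ≈ 6.9017687668, so 2,000 × 6.9017687668 ≈ 13,803.5375.
B: (1 + 0.01817)^92 ≈ 5.2416411345, so 2,000 × 5.2416411345 ≈ 10,483.2823.
Difference ≈ 3,320.2553 in favor of A.

Account A, by €3,320.26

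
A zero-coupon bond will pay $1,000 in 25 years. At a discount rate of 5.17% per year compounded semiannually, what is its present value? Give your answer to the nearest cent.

Growth factor = (1 + 0.02585)^50 ≈ 3.58255725.
P = 1,000/3.58255725 ≈ 279.1302.

$279.13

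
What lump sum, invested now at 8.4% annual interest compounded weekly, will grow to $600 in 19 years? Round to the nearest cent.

$121.78

Growth factor = (1 + 0.084/52)^988 ≈ 4.92691144.
P = 600/4.92691144 ≈ 121.7801.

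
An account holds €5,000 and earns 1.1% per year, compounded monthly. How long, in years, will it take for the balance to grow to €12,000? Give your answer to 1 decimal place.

79.6 years

(1 + 0.000916667)^(12t) = 12,000/5,000 = 2.4.
12t·ln(1 + 0.000916667) = ln(2.4); 12t = 0.87547/0.000916247 ≈ 955.4945.
t ≈ 79.6245 years.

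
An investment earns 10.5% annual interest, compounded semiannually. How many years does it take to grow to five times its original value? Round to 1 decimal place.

15.7 years

(1 + 0.0525)^(2t) = 5.
2t = ln 5 / ln(1 + 0.0525) ≈ 1.6094/0.0511683 ≈ 31.4538.
t ≈ 15.7269.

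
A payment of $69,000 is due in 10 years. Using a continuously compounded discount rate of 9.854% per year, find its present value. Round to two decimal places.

P = A·e^(−rt) = 69,000·e^(−0.9854).
e^(−0.9854) ≈ 0.37328988112, so P ≈ 25,757.0018.

$25,757.00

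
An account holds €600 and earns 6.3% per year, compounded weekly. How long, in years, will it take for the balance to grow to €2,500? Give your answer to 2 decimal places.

22.67 years

We need (1 + 0.00121154)^(52t) = 4.1667, so 52t = ln 4.1667 / ln 1.001212 ≈ 1178.6507.
t ≈ 1178.6507/52 = 22.6664 years.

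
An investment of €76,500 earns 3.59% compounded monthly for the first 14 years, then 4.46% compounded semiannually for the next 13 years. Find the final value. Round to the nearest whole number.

Phase 1: 76,500·(1 + 0.0359/12)^168 ≈ 126,360.6893.
Phase 2: 126,360.6893·(1 + 0.0223)^26 ≈ 224,207.1029.

€224,207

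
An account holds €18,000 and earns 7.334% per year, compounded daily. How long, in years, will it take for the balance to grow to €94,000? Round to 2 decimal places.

22.54 years

We need (1 + 0.000200932)^(365t) = 5.2222, so 365t = ln 5.2222 / ln 1.000201 ≈ 8227.1273.
t ≈ 8227.1273/365 = 22.5401 years.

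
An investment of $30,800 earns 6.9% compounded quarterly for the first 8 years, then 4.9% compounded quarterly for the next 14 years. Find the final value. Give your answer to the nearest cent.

After 8 years at 6.9%: 30,800 × 1.72856753798 ≈ 53,239.8802.
Then 14 years at 4.9%: 53,239.8802 × 1.97749768915 ≈ 105,281.7400.

$105,281.74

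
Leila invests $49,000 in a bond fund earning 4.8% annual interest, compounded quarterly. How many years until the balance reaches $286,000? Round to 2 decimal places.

36.97 years

We need (1 + 0.012)^(4t) = 5.8367, so 4t = ln 5.8367 / ln 1.012 ≈ 147.8946.
t ≈ 147.8946/4 = 36.9737 years.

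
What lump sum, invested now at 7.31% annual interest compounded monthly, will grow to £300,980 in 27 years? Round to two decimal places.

£42,069.84

Growth factor = (1 + 0.0731/12)^324 ≈ 7.15429403925.
P = 300,980/7.15429403925 ≈ 42,069.8392.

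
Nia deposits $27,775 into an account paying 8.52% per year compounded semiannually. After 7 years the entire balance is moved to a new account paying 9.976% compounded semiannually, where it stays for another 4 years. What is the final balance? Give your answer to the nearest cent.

After 7 years at 8.52%: 27,775 × 1.7932799312 ≈ 49,808.3501.
Then 4 years at 9.976%: 49,808.3501 × 1.4761051676 ≈ 73,522.3630.

$73,522.36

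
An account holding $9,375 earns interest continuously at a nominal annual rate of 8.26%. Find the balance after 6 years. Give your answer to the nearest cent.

$15,388.90

A = P·e^(rt) = 9,375·e^(0.0826·6) = 9,375·e^0.4956.
e^0.4956 ≈ 1.6414828333, so A ≈ 15,388.9016.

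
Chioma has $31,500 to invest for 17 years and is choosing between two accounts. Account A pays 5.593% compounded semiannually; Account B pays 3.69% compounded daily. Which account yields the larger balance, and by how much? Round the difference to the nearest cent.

Account A growth factor: (1 + 0.027965)^34 ≈ 2.5542485527; balance ≈ 80,458.8294.
Account B growth factor: (1 + 0.0369/365)^6205 ≈ 1.8724884973; balance ≈ 58,983.3877.
Account A is larger by 21,475.4417.

Account A, by $21,475.44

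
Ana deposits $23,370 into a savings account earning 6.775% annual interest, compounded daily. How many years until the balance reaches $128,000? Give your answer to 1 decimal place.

We need (1 + 0.000185616)^(365t) = 5.4771, so 365t = ln 5.4771 / ln 1.000186 ≈ 9162.6310.
t ≈ 9162.6310/365 = 25.1031 years.

25.1 years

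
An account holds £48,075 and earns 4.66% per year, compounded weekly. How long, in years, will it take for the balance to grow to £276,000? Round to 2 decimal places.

37.52 years

We need (1 + 0.000896154)^(52t) = 5.741, so 52t = ln 5.741 / ln 1.000896 ≈ 1951.0283.
t ≈ 1951.0283/52 = 37.5198 years.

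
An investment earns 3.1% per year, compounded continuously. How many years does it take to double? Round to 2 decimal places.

e^(0.031t) = 2, so 0.031t = ln 2 ≈ 0.69315.
t ≈ 0.69315/0.031 ≈ 22.3596.

22.36 years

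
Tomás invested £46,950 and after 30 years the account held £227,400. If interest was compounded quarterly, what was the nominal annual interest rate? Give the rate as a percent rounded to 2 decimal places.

The 120-period growth factor is 227,400/46,950 = 4.84345.
r/4 = 4.84345^(1/120) − 1 ≈ 0.0132337, so r ≈ 4·0.0132337 = 5.29348%.

5.29%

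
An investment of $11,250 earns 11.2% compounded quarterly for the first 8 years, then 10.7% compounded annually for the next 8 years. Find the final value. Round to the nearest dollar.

After 8 years at 11.2%: 11,250 × 2.419801096 ≈ 27,222.7623.
Then 8 years at 10.7%: 27,222.7623 × 2.2551787313 ≈ 61,392.1946.

$61,392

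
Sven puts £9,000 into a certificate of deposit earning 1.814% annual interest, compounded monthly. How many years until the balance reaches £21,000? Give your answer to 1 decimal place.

46.7 years

(1 + 0.00151167)^(12t) = 21,000/9,000 = 2.3333.
12t·ln(1 + 0.00151167) = ln(2.3333); 12t = 0.8473/0.00151053 ≈ 560.9293.
t ≈ 46.7441 years.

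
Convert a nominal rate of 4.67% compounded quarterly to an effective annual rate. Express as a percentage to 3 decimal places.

4.752%

EAR = (1 + 4.67%/4)^4 − 1 = (1 + 0.011675)^4 − 1.
(1 + 0.011675)^4 ≈ 1.047524, so EAR ≈ 4.75242%.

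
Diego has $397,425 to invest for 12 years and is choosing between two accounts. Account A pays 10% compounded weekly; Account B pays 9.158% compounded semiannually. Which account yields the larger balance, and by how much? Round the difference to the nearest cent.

A: (1 + 0.1/52)^624 ≈ 3.316293126573, so 397,425 × 3.316293126573 ≈ 1,317,977.7958.
B: (1 + 0.04579)^24 ≈ 2.928651083732, so 397,425 × 2.928651083732 ≈ 1,163,919.1570.
Difference ≈ 154,058.6389 in favor of A.

Account A, by $154,058.64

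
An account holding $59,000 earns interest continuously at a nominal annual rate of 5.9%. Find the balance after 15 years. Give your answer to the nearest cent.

$142,956.08

A = P·e^(rt) = 59,000·e^(0.059·15) = 59,000·e^0.885.
e^0.885 ≈ 2.42298439149, so A ≈ 142,956.0791.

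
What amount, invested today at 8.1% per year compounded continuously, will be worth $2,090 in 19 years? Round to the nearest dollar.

P = A·e^(−rt) = 2,090·e^(−1.539).
e^(−1.539) ≈ 0.2145955898, so P ≈ 448.5048.

$449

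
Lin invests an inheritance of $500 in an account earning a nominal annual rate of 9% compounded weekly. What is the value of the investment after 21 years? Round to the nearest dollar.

$3,304

Growth factor = (1 + 0.09/52)^1092 ≈ 6.608563499.
A ≈ 500 × 6.608563499 ≈ 3,304.2817.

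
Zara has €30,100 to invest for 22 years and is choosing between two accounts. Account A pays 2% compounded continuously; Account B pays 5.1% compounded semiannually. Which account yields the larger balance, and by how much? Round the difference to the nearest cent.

Account B, by €44,409.12

Account A growth factor: e^(0.02·22) = e^0.44 ≈ 1.5527072185; balance ≈ 46,736.4873.
Account B growth factor: (1 + 0.0255)^44 ≈ 3.0280932631; balance ≈ 91,145.6072.
Account B is larger by 44,409.1199.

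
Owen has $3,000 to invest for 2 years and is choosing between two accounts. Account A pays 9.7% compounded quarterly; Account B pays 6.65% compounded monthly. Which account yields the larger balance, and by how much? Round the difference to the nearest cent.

Account A, by $208.38

A: (1 + 0.02425)^8 ≈ 1.211289021, so 3,000 × 1.211289021 ≈ 3,633.8671.
B: (1 + 0.0665/12)^24 ≈ 1.141830681, so 3,000 × 1.141830681 ≈ 3,425.4920.
Difference ≈ 208.3750 in favor of A.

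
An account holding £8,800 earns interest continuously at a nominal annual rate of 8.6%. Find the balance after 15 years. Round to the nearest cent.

£31,968.52

A = P·e^(rt) = 8,800·e^(0.086·15) = 8,800·e^1.29.
e^1.29 ≈ 3.6327865558, so A ≈ 31,968.5217.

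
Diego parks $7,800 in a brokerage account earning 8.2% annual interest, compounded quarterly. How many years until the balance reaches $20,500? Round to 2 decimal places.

We need (1 + 0.0205)^(4t) = 2.6282, so 4t = ln 2.6282 / ln 1.0205 ≈ 47.6182.
t ≈ 47.6182/4 = 11.9045 years.

11.90 years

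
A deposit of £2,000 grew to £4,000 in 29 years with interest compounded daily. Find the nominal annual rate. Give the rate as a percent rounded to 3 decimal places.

(1 + r/365)^10585 = 4,000/2,000 = 2.
1 + r/365 = 2^(1/10585) ≈ 1.000065, so r/365 ≈ 0.0000654861.
r ≈ 365·0.0000654861 = 2.39024%.

2.390%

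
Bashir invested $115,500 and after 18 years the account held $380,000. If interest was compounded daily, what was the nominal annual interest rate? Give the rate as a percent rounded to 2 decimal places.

6.62%

(1 + r/365)^6570 = 380,000/115,500 = 3.29004.
1 + r/365 = 3.29004^(1/6570) ≈ 1.000181, so r/365 ≈ 0.00018128.
r ≈ 365·0.00018128 = 6.61671%.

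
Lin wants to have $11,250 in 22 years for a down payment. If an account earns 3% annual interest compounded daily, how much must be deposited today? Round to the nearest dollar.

Growth factor = (1 + 0.03/365)^8030 ≈ 1.9347398601.
P = 11,250/1.9347398601 ≈ 5,814.7352.

$5,815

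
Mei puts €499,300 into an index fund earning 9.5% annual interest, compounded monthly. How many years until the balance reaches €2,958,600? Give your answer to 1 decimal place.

We need (1 + 0.00791667)^(12t) = 5.9255, so 12t = ln 5.9255 / ln 1.007917 ≈ 225.6376.
t ≈ 225.6376/12 = 18.8031 years.

18.8 years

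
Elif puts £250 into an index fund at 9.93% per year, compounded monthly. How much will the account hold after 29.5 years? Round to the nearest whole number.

Periodic rate = 9.93%/12 = 0.008275; periods = 12·29.5 = 354.
A = 250·(1 + 0.008275)^354 ≈ 250·18.49122444 ≈ 4,622.8061.

£4,623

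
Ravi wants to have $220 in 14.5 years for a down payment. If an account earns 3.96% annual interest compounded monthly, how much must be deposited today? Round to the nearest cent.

$124.01

Growth factor = (1 + 0.0033)^174 ≈ 1.77403152.
P = 220/1.77403152 ≈ 124.0113.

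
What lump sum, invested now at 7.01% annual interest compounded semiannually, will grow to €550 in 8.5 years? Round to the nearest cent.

€306.21

Growth factor = (1 + 0.03505)^17 ≈ 1.79615001.
P = 550/1.79615001 ≈ 306.2105.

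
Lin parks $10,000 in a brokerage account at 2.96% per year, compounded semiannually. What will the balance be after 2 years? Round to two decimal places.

$10,605.27

Growth factor = (1 + 0.0148)^4 ≈ 1.0605272551.
A ≈ 10,000 × 1.0605272551 ≈ 10,605.2726.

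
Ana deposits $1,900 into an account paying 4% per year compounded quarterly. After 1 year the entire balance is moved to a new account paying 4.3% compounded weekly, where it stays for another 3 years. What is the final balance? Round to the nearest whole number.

$2,249

After 1 years at 4%: 1,900 × 1.04060401 ≈ 1,977.1476.
Then 3 years at 4.3%: 1,977.1476 × 1.137629479 ≈ 2,249.2614.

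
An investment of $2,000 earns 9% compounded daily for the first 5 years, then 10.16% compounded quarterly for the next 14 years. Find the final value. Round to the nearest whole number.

Phase 1: 2,000·(1 + 0.09/365)^1825 ≈ 3,136.4504.
Phase 2: 3,136.4504·(1 + 0.0254)^56 ≈ 12,778.0315.

$12,778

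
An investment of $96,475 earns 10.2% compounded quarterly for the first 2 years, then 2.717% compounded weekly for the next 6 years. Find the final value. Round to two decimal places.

After 2 years at 10.2%: 96,475 × 1.2231657663 ≈ 118,004.9173.
Then 6 years at 2.717%: 118,004.9173 × 1.17701011939 ≈ 138,892.9818.

$138,892.98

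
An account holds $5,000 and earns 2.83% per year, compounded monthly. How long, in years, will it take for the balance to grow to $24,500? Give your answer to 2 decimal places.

56.22 years

(1 + 0.00235833)^(12t) = 24,500/5,000 = 4.9.
12t·ln(1 + 0.00235833) = ln(4.9); 12t = 1.5892/0.00235556 ≈ 674.6750.
t ≈ 56.2229 years.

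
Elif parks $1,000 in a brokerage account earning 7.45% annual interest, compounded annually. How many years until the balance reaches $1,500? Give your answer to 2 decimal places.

5.64 years

We need (1 + 0.0745)^t = 1.5, so t = ln 1.5 / ln 1.0745 ≈ 5.6428.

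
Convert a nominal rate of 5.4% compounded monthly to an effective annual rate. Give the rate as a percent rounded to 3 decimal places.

One year is 12 periods at 0.0045 each: (1 + 0.0045)^12 ≈ 1.055357.
EAR = 1.055357 − 1 ≈ 5.53568%.

5.536%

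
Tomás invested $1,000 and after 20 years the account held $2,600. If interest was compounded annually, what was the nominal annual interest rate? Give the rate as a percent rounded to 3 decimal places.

The 20-period growth factor is 2,600/1,000 = 2.6.
r = 2.6^(1/20) − 1 ≈ 0.0489352, i.e. 4.89352%.

4.894%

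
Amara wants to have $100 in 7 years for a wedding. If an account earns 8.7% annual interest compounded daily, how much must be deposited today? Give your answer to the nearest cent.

$54.39

Periodic rate = 8.7%/365 = 0.000238356; 2555 periods.
P = 100/(1 + 0.087/365)^2555 ≈ 100/1.8384585 ≈ 54.3934.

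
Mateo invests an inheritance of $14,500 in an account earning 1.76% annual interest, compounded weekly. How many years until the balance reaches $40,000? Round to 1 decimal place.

57.7 years

We need (1 + 0.000338462)^(52t) = 2.7586, so 52t = ln 2.7586 / ln 1.000338 ≈ 2998.5756.
t ≈ 2998.5756/52 = 57.6649 years.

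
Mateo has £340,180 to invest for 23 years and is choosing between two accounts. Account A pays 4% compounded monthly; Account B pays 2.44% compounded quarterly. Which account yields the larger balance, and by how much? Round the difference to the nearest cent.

Account A, by £257,062.18

Account A growth factor: (1 + 0.04/12)^276 ≈ 2.50545427544; balance ≈ 852,305.4354.
Account B growth factor: (1 + 0.0061)^92 ≈ 1.74978910468; balance ≈ 595,243.2576.
Account A is larger by 257,062.1778.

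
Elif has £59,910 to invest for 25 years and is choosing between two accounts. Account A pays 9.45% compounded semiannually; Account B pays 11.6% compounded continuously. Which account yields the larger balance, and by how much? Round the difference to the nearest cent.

Account A growth factor: (1 + 0.04725)^50 ≈ 10.0581579571; balance ≈ 602,584.2432.
Account B growth factor: e^(0.116·25) = e^2.9 ≈ 18.17414536944; balance ≈ 1,088,813.0491.
Account B is larger by 486,228.8059.

Account B, by £486,228.81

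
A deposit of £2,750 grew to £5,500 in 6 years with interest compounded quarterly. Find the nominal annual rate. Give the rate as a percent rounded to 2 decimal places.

(1 + r/4)^24 = 5,500/2,750 = 2.
1 + r/4 = 2^(1/24) ≈ 1.029302, so r/4 ≈ 0.0293022.
r ≈ 4·0.0293022 = 11.72089%.

11.72%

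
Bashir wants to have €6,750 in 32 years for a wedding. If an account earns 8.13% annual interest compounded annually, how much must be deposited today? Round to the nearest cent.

€553.38

Growth factor = (1 + 0.0813)^32 ≈ 12.19771539.
P = 6,750/12.19771539 ≈ 553.3823.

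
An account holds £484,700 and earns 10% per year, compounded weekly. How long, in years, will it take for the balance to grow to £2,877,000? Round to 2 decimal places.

17.83 years

(1 + 0.00192308)^(52t) = 2,877,000/484,700 = 5.9356.
52t·ln(1 + 0.00192308) = ln(5.9356); 52t = 1.781/0.00192123 ≈ 926.9963.
t ≈ 17.8269 years.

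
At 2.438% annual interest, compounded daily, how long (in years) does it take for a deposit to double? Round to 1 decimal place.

28.4 years

(1 + 0.0000667945)^(365t) = 2.
365t = ln 2 / ln(1 + 0.0000667945) ≈ 0.69315/6.67923e-05 ≈ 10377.6526.
t ≈ 28.4319.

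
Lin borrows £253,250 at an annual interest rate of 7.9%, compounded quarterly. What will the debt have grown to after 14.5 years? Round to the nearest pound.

Growth factor = (1 + 0.01975)^58 ≈ 3.1091051588.
A ≈ 253,250 × 3.1091051588 ≈ 787,380.8815.

£787,381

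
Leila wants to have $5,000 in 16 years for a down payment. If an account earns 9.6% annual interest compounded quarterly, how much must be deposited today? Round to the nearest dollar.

$1,096

Periodic rate = 9.6%/4 = 0.024; 64 periods.
P = 5,000/(1 + 0.024)^64 ≈ 5,000/4.562440618 ≈ 1,095.9047.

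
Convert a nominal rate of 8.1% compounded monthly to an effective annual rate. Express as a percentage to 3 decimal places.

EAR = (1 + 8.1%/12)^12 − 1 = (1 + 0.00675)^12 − 1.
(1 + 0.00675)^12 ≈ 1.084076, so EAR ≈ 8.40758%.

8.408%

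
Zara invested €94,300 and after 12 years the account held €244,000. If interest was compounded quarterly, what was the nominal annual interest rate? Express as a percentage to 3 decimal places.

(1 + r/4)^48 = 244,000/94,300 = 2.58749.
1 + r/4 = 2.58749^(1/48) ≈ 1.020003, so r/4 ≈ 0.0200034.
r ≈ 4·0.0200034 = 8.00137%.

8.001%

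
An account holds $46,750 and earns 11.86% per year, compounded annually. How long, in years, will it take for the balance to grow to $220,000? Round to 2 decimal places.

13.82 years

We need (1 + 0.1186)^t = 4.7059, so t = ln 4.7059 / ln 1.1186 ≈ 13.8191.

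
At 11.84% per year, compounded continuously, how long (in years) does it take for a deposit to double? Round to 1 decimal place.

5.9 years

e^(0.1184t) = 2, so 0.1184t = ln 2 ≈ 0.69315.
t ≈ 0.69315/0.1184 ≈ 5.8543.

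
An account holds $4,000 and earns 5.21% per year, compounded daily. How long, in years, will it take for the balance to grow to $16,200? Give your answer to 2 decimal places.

(1 + 0.00014274)^(365t) = 16,200/4,000 = 4.05.
365t·ln(1 + 0.00014274) = ln(4.05); 365t = 1.3987/0.00014273 ≈ 9799.7715.
t ≈ 26.8487 years.

26.85 years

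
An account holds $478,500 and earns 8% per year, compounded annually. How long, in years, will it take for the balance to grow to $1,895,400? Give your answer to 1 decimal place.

17.9 years

We need (1 + 0.08)^t = 3.9611, so t = ln 3.9611 / ln 1.08 ≈ 17.8860.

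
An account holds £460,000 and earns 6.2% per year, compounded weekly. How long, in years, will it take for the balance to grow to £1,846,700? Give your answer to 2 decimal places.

(1 + 0.00119231)^(52t) = 1,846,700/460,000 = 4.0146.
52t·ln(1 + 0.00119231) = ln(4.0146); 52t = 1.3899/0.0011916 ≈ 1166.4418.
t ≈ 22.4316 years.

22.43 years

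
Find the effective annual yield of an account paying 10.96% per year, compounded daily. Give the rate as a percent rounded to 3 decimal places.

11.581%

One year is 365 periods at 0.000300274 each: (1 + 0.000300274)^365 ≈ 1.115813.
EAR = 1.115813 − 1 ≈ 11.58133%.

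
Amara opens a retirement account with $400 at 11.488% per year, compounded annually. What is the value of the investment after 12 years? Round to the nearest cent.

$1,475.02

Annual rate = 11.488% = 0.11488; years = 12.
A = 400·(1 + 0.11488)^12 ≈ 400·3.687546418 ≈ 1,475.0186.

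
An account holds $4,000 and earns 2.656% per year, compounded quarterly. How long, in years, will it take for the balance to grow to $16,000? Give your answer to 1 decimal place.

We need (1 + 0.00664)^(4t) = 4, so 4t = ln 4 / ln 1.00664 ≈ 209.4717.
t ≈ 209.4717/4 = 52.3679 years.

52.4 years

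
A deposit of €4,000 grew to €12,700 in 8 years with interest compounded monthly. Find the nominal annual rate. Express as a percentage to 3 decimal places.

The 96-period growth factor is 12,700/4,000 = 3.175.
r/12 = 3.175^(1/96) − 1 ≈ 0.0121072, so r ≈ 12·0.0121072 = 14.52859%.

14.529%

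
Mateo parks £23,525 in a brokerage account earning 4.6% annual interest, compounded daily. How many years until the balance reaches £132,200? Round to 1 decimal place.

37.5 years

We need (1 + 0.000126027)^(365t) = 5.6196, so 365t = ln 5.6196 / ln 1.000126 ≈ 13698.2994.
t ≈ 13698.2994/365 = 37.5296 years.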